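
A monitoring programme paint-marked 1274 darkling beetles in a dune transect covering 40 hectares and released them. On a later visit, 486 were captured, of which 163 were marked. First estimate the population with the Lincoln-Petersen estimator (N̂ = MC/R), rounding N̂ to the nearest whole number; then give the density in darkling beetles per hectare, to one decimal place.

N̂ = 1274·486/163 = 619164/163 ≈ 3798.6 → 3799
Density = N̂ / area = 3799 / 40 ≈ 94.97 → 95.0 per hectare

density ≈ 95.0 darkling beetles per hectare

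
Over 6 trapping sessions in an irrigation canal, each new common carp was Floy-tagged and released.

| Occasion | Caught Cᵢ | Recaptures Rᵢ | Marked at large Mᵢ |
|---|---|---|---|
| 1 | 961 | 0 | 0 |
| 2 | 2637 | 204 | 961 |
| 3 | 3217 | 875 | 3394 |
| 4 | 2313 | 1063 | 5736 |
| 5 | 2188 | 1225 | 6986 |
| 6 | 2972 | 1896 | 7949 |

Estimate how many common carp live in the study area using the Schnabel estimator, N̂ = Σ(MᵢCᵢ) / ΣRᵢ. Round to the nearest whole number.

N ≈ 12,470

Σ MᵢCᵢ = 0·961 + 961·2637 + 3394·3217 + 5736·2313 + 6986·2188 + 7949·2972 = 0 + 2534157 + 10918498 + 13267368 + 15285368 + 23624428 = 65629819
Σ Rᵢ = 0 + 204 + 875 + 1063 + 1225 + 1896 = 5263
N̂ = 65629819 / 5263 ≈ 12470.0 → 12470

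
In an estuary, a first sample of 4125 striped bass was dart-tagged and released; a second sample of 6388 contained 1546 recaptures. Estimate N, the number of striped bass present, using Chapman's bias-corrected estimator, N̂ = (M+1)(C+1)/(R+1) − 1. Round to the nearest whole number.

N̂ = (4125+1)(6388+1)/(1546+1) − 1 = 4126·6389/1547 − 1
= 26361014/1547 − 1 ≈ 17040.1 − 1 ≈ 17039.1 → 17039

N ≈ 17,039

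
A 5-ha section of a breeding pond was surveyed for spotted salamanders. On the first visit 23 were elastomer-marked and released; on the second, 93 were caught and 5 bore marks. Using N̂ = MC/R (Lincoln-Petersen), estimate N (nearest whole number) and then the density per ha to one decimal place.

density ≈ 85.6 spotted salamanders per ha

N̂ = 23·93/5 = 2139/5 ≈ 427.8 → 428
Density = N̂ / area = 428 / 5 ≈ 85.60 → 85.6 per ha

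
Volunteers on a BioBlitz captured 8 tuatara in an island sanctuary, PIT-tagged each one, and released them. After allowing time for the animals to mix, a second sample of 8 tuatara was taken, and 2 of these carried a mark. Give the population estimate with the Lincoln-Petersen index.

N = (8 × 8) / 2 = 64 / 2 = 32

N = 32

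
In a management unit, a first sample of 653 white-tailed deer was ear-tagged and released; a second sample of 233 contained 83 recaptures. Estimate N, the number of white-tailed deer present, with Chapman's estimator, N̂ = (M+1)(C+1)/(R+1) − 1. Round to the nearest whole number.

N̂ = (653+1)(233+1)/(83+1) − 1 = 654·234/84 − 1
= 153036/84 − 1 ≈ 1821.9 − 1 ≈ 1820.9 → 1821

N ≈ 1821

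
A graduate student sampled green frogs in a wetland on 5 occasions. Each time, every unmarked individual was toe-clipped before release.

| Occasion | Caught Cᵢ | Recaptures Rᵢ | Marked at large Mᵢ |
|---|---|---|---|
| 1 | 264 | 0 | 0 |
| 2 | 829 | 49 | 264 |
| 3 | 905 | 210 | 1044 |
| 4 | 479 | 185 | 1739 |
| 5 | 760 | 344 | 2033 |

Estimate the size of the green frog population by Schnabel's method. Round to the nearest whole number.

Σ MᵢCᵢ = 0·264 + 264·829 + 1044·905 + 1739·479 + 2033·760 = 0 + 218856 + 944820 + 832981 + 1545080 = 3541737
Σ Rᵢ = 0 + 49 + 210 + 185 + 344 = 788
N̂ = 3541737 / 788 ≈ 4494.6 → 4495

N ≈ 4495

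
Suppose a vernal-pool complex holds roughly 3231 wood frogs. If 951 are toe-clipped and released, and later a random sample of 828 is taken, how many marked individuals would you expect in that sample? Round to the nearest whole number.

The marked fraction of the population is 951/3231, so in a sample of 828 expect C·(M/N) marked.
E[R] = 951 × 828 / 3231 = 787428 / 3231 ≈ 243.7 → 244

expected recaptures ≈ 244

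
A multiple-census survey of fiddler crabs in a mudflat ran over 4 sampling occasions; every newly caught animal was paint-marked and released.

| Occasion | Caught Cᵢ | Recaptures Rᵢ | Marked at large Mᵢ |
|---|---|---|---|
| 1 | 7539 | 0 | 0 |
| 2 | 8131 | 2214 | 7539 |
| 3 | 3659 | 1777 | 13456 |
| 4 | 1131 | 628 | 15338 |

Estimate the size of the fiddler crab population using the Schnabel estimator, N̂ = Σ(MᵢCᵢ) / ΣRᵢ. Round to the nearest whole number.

Σ MᵢCᵢ = 0·7539 + 7539·8131 + 13456·3659 + 15338·1131 = 0 + 61299609 + 49235504 + 17347278 = 127882391
Σ Rᵢ = 0 + 2214 + 1777 + 628 = 4619
N̂ = 127882391 / 4619 ≈ 27686.2 → 27686

N ≈ 27,686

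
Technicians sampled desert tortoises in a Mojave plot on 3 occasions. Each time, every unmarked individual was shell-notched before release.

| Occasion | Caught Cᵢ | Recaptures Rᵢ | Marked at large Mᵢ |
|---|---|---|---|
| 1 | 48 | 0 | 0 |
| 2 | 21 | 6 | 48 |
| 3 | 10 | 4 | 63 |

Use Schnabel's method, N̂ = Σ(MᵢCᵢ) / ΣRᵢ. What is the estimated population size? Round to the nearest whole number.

Σ MᵢCᵢ = 0·48 + 48·21 + 63·10 = 0 + 1008 + 630 = 1638
Σ Rᵢ = 0 + 6 + 4 = 10
N̂ = 1638 / 10 ≈ 163.8 → 164

N ≈ 164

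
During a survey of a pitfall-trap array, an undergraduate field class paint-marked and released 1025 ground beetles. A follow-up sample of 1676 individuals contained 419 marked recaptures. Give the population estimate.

N = 4100

Lincoln-Petersen assumes M/N = R/C, so N = M·C / R.
N = (1025 × 1676) / 419 = 1717900 / 419 = 4100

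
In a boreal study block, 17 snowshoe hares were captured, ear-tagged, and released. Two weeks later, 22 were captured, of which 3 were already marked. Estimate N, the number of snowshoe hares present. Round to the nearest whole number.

N ≈ 125

The marked fraction in the recapture sample should equal the marked fraction in the population: 3/22 = 17/N.
N = (17 × 22) / 3 = 374 / 3 ≈ 124.7 → 125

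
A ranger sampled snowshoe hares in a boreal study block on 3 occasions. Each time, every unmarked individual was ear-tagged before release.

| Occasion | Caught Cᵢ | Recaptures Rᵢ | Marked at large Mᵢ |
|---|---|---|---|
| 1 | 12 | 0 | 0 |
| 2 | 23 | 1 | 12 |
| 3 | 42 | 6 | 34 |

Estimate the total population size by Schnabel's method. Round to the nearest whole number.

Σ MᵢCᵢ = 0·12 + 12·23 + 34·42 = 0 + 276 + 1428 = 1704
Σ Rᵢ = 0 + 1 + 6 = 7
N̂ = 1704 / 7 ≈ 243.4 → 243

N ≈ 243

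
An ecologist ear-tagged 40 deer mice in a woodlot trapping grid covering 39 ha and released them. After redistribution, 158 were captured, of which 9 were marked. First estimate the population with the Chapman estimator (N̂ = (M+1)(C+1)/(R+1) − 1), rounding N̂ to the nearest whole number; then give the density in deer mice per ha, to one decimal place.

density ≈ 16.7 deer mice per ha

N̂ = 41·159/10 − 1 = 6519/10 − 1 ≈ 650.9 → 651
Density = N̂ / area = 651 / 39 ≈ 16.69 → 16.7 per ha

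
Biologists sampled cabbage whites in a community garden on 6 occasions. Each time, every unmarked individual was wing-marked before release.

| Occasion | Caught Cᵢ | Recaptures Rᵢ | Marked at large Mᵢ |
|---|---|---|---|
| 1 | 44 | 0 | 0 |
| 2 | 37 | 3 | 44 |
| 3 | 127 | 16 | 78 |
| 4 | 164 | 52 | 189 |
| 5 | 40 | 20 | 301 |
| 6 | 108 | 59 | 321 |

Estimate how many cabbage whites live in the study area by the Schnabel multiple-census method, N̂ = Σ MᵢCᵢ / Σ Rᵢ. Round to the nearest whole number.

N ≈ 595

Σ MᵢCᵢ = 0·44 + 44·37 + 78·127 + 189·164 + 301·40 + 321·108 = 0 + 1628 + 9906 + 30996 + 12040 + 34668 = 89238
Σ Rᵢ = 0 + 3 + 16 + 52 + 20 + 59 = 150
N̂ = 89238 / 150 ≈ 594.9 → 595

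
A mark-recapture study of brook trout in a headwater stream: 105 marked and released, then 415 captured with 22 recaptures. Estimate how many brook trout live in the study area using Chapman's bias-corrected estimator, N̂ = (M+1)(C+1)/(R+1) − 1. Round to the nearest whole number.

N ≈ 1916

N̂ = (105+1)(415+1)/(22+1) − 1 = 106·416/23 − 1
= 44096/23 − 1 ≈ 1917.2 − 1 ≈ 1916.2 → 1916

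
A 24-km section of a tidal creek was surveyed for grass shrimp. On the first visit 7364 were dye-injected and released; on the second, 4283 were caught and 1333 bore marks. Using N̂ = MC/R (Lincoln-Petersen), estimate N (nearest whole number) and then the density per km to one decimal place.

N̂ = 7364·4283/1333 = 31540012/1333 ≈ 23660.9 → 23661
Density = N̂ / area = 23661 / 24 ≈ 985.88 → 985.9 per km

density ≈ 985.9 grass shrimp per km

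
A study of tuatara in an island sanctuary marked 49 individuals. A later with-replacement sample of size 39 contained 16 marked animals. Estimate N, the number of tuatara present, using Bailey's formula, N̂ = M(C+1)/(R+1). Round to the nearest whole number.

N ≈ 115

N̂ = 49·(39+1)/(16+1) = 49·40/17 = 1960/17 ≈ 115.3 → 115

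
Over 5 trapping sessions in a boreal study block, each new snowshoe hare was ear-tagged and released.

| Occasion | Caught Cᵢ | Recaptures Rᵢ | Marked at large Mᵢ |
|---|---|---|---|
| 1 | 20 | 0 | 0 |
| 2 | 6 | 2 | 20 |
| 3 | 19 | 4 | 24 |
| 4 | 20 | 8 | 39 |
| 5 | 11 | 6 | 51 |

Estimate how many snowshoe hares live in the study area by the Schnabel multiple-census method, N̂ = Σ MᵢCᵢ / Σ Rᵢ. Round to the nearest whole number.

Σ MᵢCᵢ = 0·20 + 20·6 + 24·19 + 39·20 + 51·11 = 0 + 120 + 456 + 780 + 561 = 1917
Σ Rᵢ = 0 + 2 + 4 + 8 + 6 = 20
N̂ = 1917 / 20 ≈ 95.8 → 96

N ≈ 96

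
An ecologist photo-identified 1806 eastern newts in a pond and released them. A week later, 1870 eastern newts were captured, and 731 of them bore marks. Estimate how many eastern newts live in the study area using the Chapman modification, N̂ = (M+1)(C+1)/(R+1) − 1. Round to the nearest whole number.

N ≈ 4618

N̂ = (1806+1)(1870+1)/(731+1) − 1 = 1807·1871/732 − 1
= 3380897/732 − 1 ≈ 4618.7 − 1 ≈ 4617.7 → 4618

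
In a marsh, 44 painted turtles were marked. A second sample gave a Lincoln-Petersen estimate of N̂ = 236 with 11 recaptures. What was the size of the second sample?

From N = M·C/R: C = N·R / M = 236·11 / 44 = 2596 / 44 = 59.

C = 59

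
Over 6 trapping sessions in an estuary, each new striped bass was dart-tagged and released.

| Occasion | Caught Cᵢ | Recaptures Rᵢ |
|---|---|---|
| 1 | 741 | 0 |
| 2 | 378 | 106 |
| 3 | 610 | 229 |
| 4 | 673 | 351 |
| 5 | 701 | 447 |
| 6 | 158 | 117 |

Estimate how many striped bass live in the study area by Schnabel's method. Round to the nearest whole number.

N ≈ 2680

Marked at large before each occasion: Mᵢ = Σⱼ<ᵢ (Cⱼ − Rⱼ) → M1=0, M2=741, M3=1013, M4=1394, M5=1716, M6=1970
Σ MᵢCᵢ = 0·741 + 741·378 + 1013·610 + 1394·673 + 1716·701 + 1970·158 = 0 + 280098 + 617930 + 938162 + 1202916 + 311260 = 3350366
Σ Rᵢ = 0 + 106 + 229 + 351 + 447 + 117 = 1250
N̂ = 3350366 / 1250 ≈ 2680.3 → 2680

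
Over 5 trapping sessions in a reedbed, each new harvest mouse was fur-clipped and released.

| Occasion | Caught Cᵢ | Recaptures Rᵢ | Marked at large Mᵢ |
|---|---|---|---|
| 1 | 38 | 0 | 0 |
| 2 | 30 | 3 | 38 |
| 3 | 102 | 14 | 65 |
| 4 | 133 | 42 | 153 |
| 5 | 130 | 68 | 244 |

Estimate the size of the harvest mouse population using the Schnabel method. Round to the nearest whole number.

Σ MᵢCᵢ = 0·38 + 38·30 + 65·102 + 153·133 + 244·130 = 0 + 1140 + 6630 + 20349 + 31720 = 59839
Σ Rᵢ = 0 + 3 + 14 + 42 + 68 = 127
N̂ = 59839 / 127 ≈ 471.2 → 471

N ≈ 471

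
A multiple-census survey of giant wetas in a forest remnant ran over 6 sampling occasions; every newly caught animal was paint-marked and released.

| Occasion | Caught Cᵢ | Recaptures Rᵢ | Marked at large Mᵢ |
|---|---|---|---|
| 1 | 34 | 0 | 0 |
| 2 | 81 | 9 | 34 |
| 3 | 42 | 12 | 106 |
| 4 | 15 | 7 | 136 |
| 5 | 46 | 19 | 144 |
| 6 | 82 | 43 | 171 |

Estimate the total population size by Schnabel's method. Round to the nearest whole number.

N ≈ 332

Σ MᵢCᵢ = 0·34 + 34·81 + 106·42 + 136·15 + 144·46 + 171·82 = 0 + 2754 + 4452 + 2040 + 6624 + 14022 = 29892
Σ Rᵢ = 0 + 9 + 12 + 7 + 19 + 43 = 90
N̂ = 29892 / 90 ≈ 332.1 → 332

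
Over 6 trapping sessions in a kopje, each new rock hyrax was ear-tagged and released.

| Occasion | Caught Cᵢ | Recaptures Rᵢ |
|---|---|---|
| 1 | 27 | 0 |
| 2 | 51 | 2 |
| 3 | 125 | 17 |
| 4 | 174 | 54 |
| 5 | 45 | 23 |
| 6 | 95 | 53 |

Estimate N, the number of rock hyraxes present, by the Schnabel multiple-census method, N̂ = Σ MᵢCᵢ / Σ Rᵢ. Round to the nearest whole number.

N ≈ 588

Marked at large before each occasion: Mᵢ = Σⱼ<ᵢ (Cⱼ − Rⱼ) → M1=0, M2=27, M3=76, M4=184, M5=304, M6=326
Σ MᵢCᵢ = 0·27 + 27·51 + 76·125 + 184·174 + 304·45 + 326·95 = 0 + 1377 + 9500 + 32016 + 13680 + 30970 = 87543
Σ Rᵢ = 0 + 2 + 17 + 54 + 23 + 53 = 149
N̂ = 87543 / 149 ≈ 587.5 → 588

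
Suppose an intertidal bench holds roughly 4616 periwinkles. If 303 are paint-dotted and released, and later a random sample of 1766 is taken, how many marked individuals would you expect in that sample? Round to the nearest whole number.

expected recaptures ≈ 116

The marked fraction of the population is 303/4616, so in a sample of 1766 expect C·(M/N) marked.
E[R] = 303 × 1766 / 4616 = 535098 / 4616 ≈ 115.9 → 116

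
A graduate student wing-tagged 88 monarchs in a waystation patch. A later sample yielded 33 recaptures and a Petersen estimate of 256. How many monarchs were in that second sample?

From N = M·C/R: C = N·R / M = 256·33 / 88 = 8448 / 88 = 96.

C = 96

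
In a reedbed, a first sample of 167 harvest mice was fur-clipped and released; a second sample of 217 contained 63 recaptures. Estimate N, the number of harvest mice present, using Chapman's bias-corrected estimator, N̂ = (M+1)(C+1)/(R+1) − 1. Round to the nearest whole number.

N ≈ 571

N̂ = (167+1)(217+1)/(63+1) − 1 = 168·218/64 − 1
= 36624/64 − 1 ≈ 572.2 − 1 ≈ 571.2 → 571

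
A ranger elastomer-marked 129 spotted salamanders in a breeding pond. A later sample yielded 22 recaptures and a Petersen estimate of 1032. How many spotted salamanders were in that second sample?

From N = M·C/R: C = N·R / M = 1032·22 / 129 = 22704 / 129 = 176.

C = 176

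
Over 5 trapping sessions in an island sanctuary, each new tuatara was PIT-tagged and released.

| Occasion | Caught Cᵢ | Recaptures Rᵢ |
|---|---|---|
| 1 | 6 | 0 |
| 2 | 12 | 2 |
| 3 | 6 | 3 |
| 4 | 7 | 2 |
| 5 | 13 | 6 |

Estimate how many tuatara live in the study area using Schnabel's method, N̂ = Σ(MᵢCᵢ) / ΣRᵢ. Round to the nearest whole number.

Marked at large before each occasion: Mᵢ = Σⱼ<ᵢ (Cⱼ − Rⱼ) → M1=0, M2=6, M3=16, M4=19, M5=24
Σ MᵢCᵢ = 0·6 + 6·12 + 16·6 + 19·7 + 24·13 = 0 + 72 + 96 + 133 + 312 = 613
Σ Rᵢ = 0 + 2 + 3 + 2 + 6 = 13
N̂ = 613 / 13 ≈ 47.2 → 47

N ≈ 47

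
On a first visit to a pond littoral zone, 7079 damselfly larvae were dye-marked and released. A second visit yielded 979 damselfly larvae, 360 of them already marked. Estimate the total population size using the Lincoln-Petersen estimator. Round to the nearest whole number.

N = (7079 × 979) / 360 = 6930341 / 360 ≈ 19250.9 → 19251

N ≈ 19,251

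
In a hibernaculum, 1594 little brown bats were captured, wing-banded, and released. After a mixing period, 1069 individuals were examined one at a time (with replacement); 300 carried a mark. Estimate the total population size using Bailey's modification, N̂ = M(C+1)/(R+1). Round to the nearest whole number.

N ≈ 5666

N̂ = 1594·(1069+1)/(300+1) = 1594·1070/301 = 1705580/301 ≈ 5666.4 → 5666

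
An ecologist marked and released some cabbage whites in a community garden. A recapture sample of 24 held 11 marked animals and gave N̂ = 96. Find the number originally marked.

From N = M·C/R: M = N·R / C = 96·11 / 24 = 1056 / 24 = 44.

M = 44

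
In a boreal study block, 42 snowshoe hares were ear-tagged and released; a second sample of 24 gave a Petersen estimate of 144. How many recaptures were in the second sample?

From N = M·C/R: R = M·C / N = 42·24 / 144 = 1008 / 144 = 7.

R = 7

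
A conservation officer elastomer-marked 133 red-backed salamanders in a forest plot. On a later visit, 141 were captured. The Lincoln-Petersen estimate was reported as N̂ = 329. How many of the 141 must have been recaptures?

R = 57

From N = M·C/R: R = M·C / N = 133·141 / 329 = 18753 / 329 = 57.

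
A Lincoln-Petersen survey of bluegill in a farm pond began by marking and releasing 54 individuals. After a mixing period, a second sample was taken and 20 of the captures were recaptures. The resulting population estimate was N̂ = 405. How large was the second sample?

From N = M·C/R: C = N·R / M = 405·20 / 54 = 8100 / 54 = 150.

C = 150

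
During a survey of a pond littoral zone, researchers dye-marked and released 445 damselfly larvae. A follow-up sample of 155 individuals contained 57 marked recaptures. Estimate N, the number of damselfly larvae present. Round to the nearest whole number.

N = (445 × 155) / 57 = 68975 / 57 ≈ 1210.1 → 1210

N ≈ 1210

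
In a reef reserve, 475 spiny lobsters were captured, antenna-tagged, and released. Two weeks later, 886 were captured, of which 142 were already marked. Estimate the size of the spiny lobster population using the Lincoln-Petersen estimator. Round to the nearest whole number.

If marked individuals mix randomly, R/C ≈ M/N, giving N ≈ M·C/R.
N = (475 × 886) / 142 = 420850 / 142 ≈ 2963.7 → 2964

N ≈ 2964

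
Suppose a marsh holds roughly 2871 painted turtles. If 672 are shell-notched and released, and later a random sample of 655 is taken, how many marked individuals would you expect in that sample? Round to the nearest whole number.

expected recaptures ≈ 153

The marked fraction of the population is 672/2871, so in a sample of 655 expect C·(M/N) marked.
E[R] = 672 × 655 / 2871 = 440160 / 2871 ≈ 153.3 → 153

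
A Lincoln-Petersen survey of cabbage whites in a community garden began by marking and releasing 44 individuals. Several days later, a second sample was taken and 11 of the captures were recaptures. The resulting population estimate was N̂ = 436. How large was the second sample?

C = 109

From N = M·C/R: C = N·R / M = 436·11 / 44 = 4796 / 44 = 109.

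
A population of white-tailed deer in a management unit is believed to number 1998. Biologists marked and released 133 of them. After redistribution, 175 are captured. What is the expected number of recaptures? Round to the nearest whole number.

Expected recaptures E[R] = M·C / N.
E[R] = 133 × 175 / 1998 = 23275 / 1998 ≈ 11.6 → 12

expected recaptures ≈ 12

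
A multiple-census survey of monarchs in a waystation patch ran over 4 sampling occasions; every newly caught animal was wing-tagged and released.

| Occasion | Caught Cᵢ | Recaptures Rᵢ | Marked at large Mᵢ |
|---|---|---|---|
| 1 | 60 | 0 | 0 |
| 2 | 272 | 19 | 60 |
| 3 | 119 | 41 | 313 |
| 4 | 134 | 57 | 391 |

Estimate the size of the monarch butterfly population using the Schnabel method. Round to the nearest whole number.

Σ MᵢCᵢ = 0·60 + 60·272 + 313·119 + 391·134 = 0 + 16320 + 37247 + 52394 = 105961
Σ Rᵢ = 0 + 19 + 41 + 57 = 117
N̂ = 105961 / 117 ≈ 905.6 → 906

N ≈ 906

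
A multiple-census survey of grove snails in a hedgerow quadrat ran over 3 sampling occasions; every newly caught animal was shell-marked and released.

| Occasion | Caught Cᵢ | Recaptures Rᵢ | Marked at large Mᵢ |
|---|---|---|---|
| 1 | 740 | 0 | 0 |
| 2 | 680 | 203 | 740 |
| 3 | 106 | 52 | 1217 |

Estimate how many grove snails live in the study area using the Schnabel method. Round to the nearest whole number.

Σ MᵢCᵢ = 0·740 + 740·680 + 1217·106 = 0 + 503200 + 129002 = 632202
Σ Rᵢ = 0 + 203 + 52 = 255
N̂ = 632202 / 255 ≈ 2479.2 → 2479

N ≈ 2479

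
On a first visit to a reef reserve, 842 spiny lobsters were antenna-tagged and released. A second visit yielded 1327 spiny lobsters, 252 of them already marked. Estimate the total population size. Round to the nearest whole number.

N = (842 × 1327) / 252 = 1117334 / 252 ≈ 4433.9 → 4434

N ≈ 4434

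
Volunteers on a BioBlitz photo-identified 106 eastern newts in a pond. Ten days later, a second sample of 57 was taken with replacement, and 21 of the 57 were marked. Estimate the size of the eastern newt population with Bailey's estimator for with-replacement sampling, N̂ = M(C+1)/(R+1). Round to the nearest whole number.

N̂ = 106·(57+1)/(21+1) = 106·58/22 = 6148/22 ≈ 279.45 → 279

N ≈ 279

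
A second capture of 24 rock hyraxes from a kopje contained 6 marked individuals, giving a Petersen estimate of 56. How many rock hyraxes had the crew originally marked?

From N = M·C/R: M = N·R / C = 56·6 / 24 = 336 / 24 = 14.

M = 14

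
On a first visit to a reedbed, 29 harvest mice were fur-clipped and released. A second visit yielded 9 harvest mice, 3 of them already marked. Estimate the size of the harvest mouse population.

N = 87

Lincoln-Petersen assumes M/N = R/C, so N = M·C / R.
N = (29 × 9) / 3 = 261 / 3 = 87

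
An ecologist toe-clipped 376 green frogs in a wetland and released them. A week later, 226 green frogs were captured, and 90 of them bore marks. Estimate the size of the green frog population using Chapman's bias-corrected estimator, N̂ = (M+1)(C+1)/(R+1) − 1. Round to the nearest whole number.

N̂ = (376+1)(226+1)/(90+1) − 1 = 377·227/91 − 1
= 85579/91 − 1 ≈ 940.4 − 1 ≈ 939.4 → 939

N ≈ 939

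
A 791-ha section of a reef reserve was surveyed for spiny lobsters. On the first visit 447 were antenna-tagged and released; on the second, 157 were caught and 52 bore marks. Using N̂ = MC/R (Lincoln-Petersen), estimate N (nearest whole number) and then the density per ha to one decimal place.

N̂ = 447·157/52 = 70179/52 ≈ 1349.6 → 1350
Density = N̂ / area = 1350 / 791 ≈ 1.71 → 1.7 per ha

density ≈ 1.7 spiny lobsters per ha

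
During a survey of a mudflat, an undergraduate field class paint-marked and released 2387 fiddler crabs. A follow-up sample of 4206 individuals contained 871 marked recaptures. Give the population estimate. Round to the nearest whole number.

N ≈ 11,527

The marked fraction in the recapture sample should equal the marked fraction in the population: 871/4206 = 2387/N.
N = (2387 × 4206) / 871 = 10039722 / 871 ≈ 11526.7 → 11527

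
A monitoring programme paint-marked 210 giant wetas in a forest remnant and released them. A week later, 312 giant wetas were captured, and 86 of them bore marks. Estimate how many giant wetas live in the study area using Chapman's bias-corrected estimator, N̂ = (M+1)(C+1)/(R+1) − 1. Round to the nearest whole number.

N ≈ 758

N̂ = (210+1)(312+1)/(86+1) − 1 = 211·313/87 − 1
= 66043/87 − 1 ≈ 759.1 − 1 ≈ 758.1 → 758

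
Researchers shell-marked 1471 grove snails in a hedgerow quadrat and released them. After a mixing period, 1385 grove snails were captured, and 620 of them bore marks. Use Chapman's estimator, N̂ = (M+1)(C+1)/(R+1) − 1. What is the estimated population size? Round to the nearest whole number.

N̂ = (1471+1)(1385+1)/(620+1) − 1 = 1472·1386/621 − 1
= 2040192/621 − 1 ≈ 3285.3 − 1 ≈ 3284.3 → 3284

N ≈ 3284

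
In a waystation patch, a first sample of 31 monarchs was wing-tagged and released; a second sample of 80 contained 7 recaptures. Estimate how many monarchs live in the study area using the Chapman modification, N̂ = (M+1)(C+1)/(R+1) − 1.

N̂ = (31+1)(80+1)/(7+1) − 1 = 32·81/8 − 1
= 2592/8 − 1 = 324 − 1 = 323

N = 323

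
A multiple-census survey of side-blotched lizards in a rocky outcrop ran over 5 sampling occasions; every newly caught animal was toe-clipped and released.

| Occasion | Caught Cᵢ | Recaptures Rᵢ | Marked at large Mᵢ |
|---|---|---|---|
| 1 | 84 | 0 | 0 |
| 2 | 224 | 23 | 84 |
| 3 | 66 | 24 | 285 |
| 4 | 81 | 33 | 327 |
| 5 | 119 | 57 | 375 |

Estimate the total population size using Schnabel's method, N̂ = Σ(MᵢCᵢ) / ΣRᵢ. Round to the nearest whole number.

N ≈ 794

Σ MᵢCᵢ = 0·84 + 84·224 + 285·66 + 327·81 + 375·119 = 0 + 18816 + 18810 + 26487 + 44625 = 108738
Σ Rᵢ = 0 + 23 + 24 + 33 + 57 = 137
N̂ = 108738 / 137 ≈ 793.7 → 794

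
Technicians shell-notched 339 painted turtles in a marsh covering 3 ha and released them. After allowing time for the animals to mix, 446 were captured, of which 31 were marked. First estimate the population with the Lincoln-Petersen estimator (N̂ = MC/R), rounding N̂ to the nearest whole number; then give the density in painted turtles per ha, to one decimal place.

N̂ = 339·446/31 = 151194/31 ≈ 4877.2 → 4877
Density = N̂ / area = 4877 / 3 ≈ 1625.67 → 1625.7 per ha

density ≈ 1625.7 painted turtles per ha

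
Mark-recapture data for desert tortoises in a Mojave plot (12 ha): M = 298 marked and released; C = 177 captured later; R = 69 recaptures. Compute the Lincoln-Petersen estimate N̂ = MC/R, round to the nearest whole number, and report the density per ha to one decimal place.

N̂ = 298·177/69 = 52746/69 ≈ 764.4 → 764
Density = N̂ / area = 764 / 12 ≈ 63.67 → 63.7 per ha

density ≈ 63.7 desert tortoises per ha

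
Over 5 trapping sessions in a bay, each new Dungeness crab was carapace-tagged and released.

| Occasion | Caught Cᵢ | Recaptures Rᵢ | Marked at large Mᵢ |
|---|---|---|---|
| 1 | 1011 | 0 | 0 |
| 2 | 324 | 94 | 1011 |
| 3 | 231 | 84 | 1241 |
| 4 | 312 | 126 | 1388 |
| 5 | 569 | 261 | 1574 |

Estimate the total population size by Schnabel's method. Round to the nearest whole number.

Σ MᵢCᵢ = 0·1011 + 1011·324 + 1241·231 + 1388·312 + 1574·569 = 0 + 327564 + 286671 + 433056 + 895606 = 1942897
Σ Rᵢ = 0 + 94 + 84 + 126 + 261 = 565
N̂ = 1942897 / 565 ≈ 3438.8 → 3439

N ≈ 3439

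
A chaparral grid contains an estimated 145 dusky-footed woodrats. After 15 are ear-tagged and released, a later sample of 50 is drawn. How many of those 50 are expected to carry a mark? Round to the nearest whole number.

The marked fraction of the population is 15/145, so in a sample of 50 expect C·(M/N) marked.
E[R] = 15 × 50 / 145 = 750 / 145 ≈ 5.2 → 5

expected recaptures ≈ 5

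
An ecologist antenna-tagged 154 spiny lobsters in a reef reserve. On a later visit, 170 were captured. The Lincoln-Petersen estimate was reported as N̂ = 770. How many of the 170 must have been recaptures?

From N = M·C/R: R = M·C / N = 154·170 / 770 = 26180 / 770 = 34.

R = 34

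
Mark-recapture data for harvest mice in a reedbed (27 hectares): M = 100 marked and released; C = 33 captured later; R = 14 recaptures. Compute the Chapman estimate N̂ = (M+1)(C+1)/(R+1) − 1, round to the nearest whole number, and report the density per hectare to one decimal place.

N̂ = 101·34/15 − 1 = 3434/15 − 1 ≈ 227.9 → 228
Density = N̂ / area = 228 / 27 ≈ 8.44 → 8.4 per hectare

density ≈ 8.4 harvest mice per hectare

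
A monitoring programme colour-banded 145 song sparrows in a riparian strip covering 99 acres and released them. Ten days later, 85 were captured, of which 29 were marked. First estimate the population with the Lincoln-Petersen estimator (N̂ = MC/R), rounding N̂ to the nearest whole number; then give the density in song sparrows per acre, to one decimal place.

density ≈ 4.3 song sparrows per acre

N̂ = 145·85/29 = 12325/29 = 425
Density = N̂ / area = 425 / 99 ≈ 4.29 → 4.3 per acre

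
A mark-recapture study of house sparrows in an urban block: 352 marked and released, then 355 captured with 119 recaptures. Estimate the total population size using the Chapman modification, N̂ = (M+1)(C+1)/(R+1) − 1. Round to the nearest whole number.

N ≈ 1046

N̂ = (352+1)(355+1)/(119+1) − 1 = 353·356/120 − 1
= 125668/120 − 1 ≈ 1047.2 − 1 ≈ 1046.2 → 1046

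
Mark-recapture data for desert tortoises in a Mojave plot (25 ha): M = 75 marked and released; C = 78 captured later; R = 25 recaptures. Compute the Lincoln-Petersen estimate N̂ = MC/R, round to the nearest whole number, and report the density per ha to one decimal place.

N̂ = 75·78/25 = 5850/25 = 234
Density = N̂ / area = 234 / 25 ≈ 9.36 → 9.4 per ha

density ≈ 9.4 desert tortoises per ha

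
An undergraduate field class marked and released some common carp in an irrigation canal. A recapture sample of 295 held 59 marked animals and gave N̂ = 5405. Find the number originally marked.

From N = M·C/R: M = N·R / C = 5405·59 / 295 = 318895 / 295 = 1081.

M = 1081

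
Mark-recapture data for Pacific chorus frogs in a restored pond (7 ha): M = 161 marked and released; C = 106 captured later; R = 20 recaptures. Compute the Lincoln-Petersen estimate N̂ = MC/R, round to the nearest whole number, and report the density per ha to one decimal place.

N̂ = 161·106/20 = 17066/20 ≈ 853.3 → 853
Density = N̂ / area = 853 / 7 ≈ 121.86 → 121.9 per ha

density ≈ 121.9 Pacific chorus frogs per ha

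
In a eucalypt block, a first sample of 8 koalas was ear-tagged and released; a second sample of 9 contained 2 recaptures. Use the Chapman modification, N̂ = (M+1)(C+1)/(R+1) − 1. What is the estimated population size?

N = 29

N̂ = (8+1)(9+1)/(2+1) − 1 = 9·10/3 − 1
= 90/3 − 1 = 30 − 1 = 29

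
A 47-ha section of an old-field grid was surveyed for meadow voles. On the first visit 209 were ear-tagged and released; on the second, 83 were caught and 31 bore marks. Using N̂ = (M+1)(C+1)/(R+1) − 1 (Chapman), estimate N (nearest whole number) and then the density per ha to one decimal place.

density ≈ 11.7 meadow voles per ha

N̂ = 210·84/32 − 1 = 17640/32 − 1 ≈ 550.2 → 550
Density = N̂ / area = 550 / 47 ≈ 11.70 → 11.7 per ha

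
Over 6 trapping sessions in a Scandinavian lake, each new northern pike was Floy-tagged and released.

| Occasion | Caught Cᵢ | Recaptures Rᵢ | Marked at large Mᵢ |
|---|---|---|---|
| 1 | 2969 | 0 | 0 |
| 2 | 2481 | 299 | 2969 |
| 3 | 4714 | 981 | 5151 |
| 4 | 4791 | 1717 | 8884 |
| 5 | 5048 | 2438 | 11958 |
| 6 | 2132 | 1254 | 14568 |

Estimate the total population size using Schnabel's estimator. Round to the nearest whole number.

N ≈ 24,762

Σ MᵢCᵢ = 0·2969 + 2969·2481 + 5151·4714 + 8884·4791 + 11958·5048 + 14568·2132 = 0 + 7366089 + 24281814 + 42563244 + 60363984 + 31058976 = 165634107
Σ Rᵢ = 0 + 299 + 981 + 1717 + 2438 + 1254 = 6689
N̂ = 165634107 / 6689 ≈ 24762.2 → 24762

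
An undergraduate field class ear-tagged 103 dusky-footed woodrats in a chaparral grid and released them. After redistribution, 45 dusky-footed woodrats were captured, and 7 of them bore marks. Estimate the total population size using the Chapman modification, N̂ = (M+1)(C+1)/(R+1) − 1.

N = 597

N̂ = (103+1)(45+1)/(7+1) − 1 = 104·46/8 − 1
= 4784/8 − 1 = 598 − 1 = 597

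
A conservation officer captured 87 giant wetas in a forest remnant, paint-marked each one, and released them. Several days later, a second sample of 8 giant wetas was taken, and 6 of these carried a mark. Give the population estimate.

N = 116

The marked fraction in the recapture sample should equal the marked fraction in the population: 6/8 = 87/N.
N = (87 × 8) / 6 = 696 / 6 = 116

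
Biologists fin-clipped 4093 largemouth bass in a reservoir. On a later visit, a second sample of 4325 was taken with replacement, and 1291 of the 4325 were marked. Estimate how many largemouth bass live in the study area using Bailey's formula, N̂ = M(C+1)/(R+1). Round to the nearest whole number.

N ≈ 13,705

N̂ = 4093·(4325+1)/(1291+1) = 4093·4326/1292 = 17706318/1292 ≈ 13704.6 → 13705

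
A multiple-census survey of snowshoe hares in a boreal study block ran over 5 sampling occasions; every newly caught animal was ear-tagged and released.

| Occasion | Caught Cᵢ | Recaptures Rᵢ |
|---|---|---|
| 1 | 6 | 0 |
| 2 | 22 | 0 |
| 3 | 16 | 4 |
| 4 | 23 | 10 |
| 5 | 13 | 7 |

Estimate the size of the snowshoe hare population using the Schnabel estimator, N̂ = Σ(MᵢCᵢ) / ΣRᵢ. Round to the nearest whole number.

N ≈ 104

Marked at large before each occasion: Mᵢ = Σⱼ<ᵢ (Cⱼ − Rⱼ) → M1=0, M2=6, M3=28, M4=40, M5=53
Σ MᵢCᵢ = 0·6 + 6·22 + 28·16 + 40·23 + 53·13 = 0 + 132 + 448 + 920 + 689 = 2189
Σ Rᵢ = 0 + 0 + 4 + 10 + 7 = 21
N̂ = 2189 / 21 ≈ 104.2 → 104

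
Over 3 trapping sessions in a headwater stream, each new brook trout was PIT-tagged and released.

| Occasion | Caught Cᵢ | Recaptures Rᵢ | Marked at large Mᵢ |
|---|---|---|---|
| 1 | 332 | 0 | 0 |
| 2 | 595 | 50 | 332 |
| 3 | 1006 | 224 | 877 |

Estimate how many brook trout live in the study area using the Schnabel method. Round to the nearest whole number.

N ≈ 3941

Σ MᵢCᵢ = 0·332 + 332·595 + 877·1006 = 0 + 197540 + 882262 = 1079802
Σ Rᵢ = 0 + 50 + 224 = 274
N̂ = 1079802 / 274 ≈ 3940.9 → 3941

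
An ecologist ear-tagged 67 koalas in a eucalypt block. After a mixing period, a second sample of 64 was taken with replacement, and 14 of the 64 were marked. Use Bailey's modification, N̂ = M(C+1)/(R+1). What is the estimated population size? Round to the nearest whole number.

N ≈ 290

N̂ = 67·(64+1)/(14+1) = 67·65/15 = 4355/15 ≈ 290.3 → 290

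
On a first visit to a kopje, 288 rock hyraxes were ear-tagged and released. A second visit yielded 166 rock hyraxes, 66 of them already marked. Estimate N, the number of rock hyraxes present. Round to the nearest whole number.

If marked individuals mix randomly, R/C ≈ M/N, giving N ≈ M·C/R.
N = (288 × 166) / 66 = 47808 / 66 ≈ 724.4 → 724

N ≈ 724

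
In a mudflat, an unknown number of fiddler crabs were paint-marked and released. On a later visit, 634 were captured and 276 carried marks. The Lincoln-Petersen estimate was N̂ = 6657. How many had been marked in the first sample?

M = 2898

From N = M·C/R: M = N·R / C = 6657·276 / 634 = 1837332 / 634 = 2898.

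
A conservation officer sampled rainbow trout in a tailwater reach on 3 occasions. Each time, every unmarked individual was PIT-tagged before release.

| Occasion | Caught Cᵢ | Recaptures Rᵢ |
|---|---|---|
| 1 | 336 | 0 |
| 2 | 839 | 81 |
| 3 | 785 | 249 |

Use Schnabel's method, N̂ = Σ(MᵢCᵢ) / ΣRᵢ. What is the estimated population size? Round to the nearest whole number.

Marked at large before each occasion: Mᵢ = Σⱼ<ᵢ (Cⱼ − Rⱼ) → M1=0, M2=336, M3=1094
Σ MᵢCᵢ = 0·336 + 336·839 + 1094·785 = 0 + 281904 + 858790 = 1140694
Σ Rᵢ = 0 + 81 + 249 = 330
N̂ = 1140694 / 330 ≈ 3456.6 → 3457

N ≈ 3457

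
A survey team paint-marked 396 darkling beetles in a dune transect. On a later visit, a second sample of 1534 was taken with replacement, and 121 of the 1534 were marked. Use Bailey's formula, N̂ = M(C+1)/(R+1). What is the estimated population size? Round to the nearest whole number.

N̂ = 396·(1534+1)/(121+1) = 396·1535/122 = 607860/122 ≈ 4982.46 → 4982

N ≈ 4982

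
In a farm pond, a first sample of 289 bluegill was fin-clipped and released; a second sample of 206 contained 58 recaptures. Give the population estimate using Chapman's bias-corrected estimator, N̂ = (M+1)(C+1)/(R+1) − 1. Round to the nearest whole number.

N̂ = (289+1)(206+1)/(58+1) − 1 = 290·207/59 − 1
= 60030/59 − 1 ≈ 1017.46 − 1 ≈ 1016.46 → 1016

N ≈ 1016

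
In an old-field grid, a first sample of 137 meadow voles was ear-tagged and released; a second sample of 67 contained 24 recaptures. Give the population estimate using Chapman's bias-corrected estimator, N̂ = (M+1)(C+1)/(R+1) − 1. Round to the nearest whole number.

N̂ = (137+1)(67+1)/(24+1) − 1 = 138·68/25 − 1
= 9384/25 − 1 ≈ 375.4 − 1 ≈ 374.4 → 374

N ≈ 374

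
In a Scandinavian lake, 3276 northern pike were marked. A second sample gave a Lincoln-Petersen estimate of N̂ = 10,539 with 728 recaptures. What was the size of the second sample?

C = 2342

From N = M·C/R: C = N·R / M = 10539·728 / 3276 = 7672392 / 3276 = 2342.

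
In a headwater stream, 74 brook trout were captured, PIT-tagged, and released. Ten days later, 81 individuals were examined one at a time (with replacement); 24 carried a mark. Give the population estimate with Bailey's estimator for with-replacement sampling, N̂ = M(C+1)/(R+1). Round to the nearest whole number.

N ≈ 243

N̂ = 74·(81+1)/(24+1) = 74·82/25 = 6068/25 ≈ 242.7 → 243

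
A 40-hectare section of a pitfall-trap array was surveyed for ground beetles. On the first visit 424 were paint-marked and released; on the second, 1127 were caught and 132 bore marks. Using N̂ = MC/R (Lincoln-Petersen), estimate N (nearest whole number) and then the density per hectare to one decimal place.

N̂ = 424·1127/132 = 477848/132 ≈ 3620.1 → 3620
Density = N̂ / area = 3620 / 40 ≈ 90.50 → 90.5 per hectare

density ≈ 90.5 ground beetles per hectare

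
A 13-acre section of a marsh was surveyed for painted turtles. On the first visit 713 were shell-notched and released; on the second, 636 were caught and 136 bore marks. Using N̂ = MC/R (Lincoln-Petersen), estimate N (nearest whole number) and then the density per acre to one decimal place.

N̂ = 713·636/136 = 453468/136 ≈ 3334.3 → 3334
Density = N̂ / area = 3334 / 13 ≈ 256.46 → 256.5 per acre

density ≈ 256.5 painted turtles per acre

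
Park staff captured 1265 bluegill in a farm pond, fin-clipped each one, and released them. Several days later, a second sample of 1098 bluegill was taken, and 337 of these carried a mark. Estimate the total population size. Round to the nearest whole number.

If marked individuals mix randomly, R/C ≈ M/N, giving N ≈ M·C/R.
N = (1265 × 1098) / 337 = 1388970 / 337 ≈ 4121.6 → 4122

N ≈ 4122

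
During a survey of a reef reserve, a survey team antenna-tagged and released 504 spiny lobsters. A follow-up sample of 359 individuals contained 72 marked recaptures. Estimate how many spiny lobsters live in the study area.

The marked fraction in the recapture sample should equal the marked fraction in the population: 72/359 = 504/N.
N = (504 × 359) / 72 = 180936 / 72 = 2513

N = 2513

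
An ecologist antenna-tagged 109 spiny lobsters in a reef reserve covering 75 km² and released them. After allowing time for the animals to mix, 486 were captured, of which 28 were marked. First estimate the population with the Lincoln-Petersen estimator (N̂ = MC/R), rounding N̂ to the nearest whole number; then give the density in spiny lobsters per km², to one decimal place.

N̂ = 109·486/28 = 52974/28 ≈ 1891.9 → 1892
Density = N̂ / area = 1892 / 75 ≈ 25.23 → 25.2 per km²

density ≈ 25.2 spiny lobsters per km²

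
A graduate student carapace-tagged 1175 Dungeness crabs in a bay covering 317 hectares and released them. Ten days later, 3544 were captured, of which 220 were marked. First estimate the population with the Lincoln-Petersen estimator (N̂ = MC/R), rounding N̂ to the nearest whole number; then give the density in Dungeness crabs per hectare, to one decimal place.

density ≈ 59.7 Dungeness crabs per hectare

N̂ = 1175·3544/220 = 4164200/220 ≈ 18928.2 → 18928
Density = N̂ / area = 18928 / 317 ≈ 59.71 → 59.7 per hectare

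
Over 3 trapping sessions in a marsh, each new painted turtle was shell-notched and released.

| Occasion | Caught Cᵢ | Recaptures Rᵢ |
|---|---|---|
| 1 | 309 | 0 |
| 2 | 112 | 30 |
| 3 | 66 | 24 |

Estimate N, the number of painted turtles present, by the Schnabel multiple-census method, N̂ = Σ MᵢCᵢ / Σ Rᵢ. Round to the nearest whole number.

N ≈ 1119

Marked at large before each occasion: Mᵢ = Σⱼ<ᵢ (Cⱼ − Rⱼ) → M1=0, M2=309, M3=391
Σ MᵢCᵢ = 0·309 + 309·112 + 391·66 = 0 + 34608 + 25806 = 60414
Σ Rᵢ = 0 + 30 + 24 = 54
N̂ = 60414 / 54 ≈ 1118.8 → 1119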